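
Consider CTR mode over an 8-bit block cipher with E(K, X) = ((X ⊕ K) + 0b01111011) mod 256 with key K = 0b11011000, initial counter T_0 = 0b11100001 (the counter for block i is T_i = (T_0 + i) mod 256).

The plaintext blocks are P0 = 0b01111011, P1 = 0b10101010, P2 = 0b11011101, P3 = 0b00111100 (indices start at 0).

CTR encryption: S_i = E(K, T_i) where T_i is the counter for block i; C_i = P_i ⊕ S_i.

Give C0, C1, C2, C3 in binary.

C0: T = 0b11100001, S = E(K, T) = 0b10110100; 0b01111011 ⊕ 0b10110100 = 0b11001111.
C1: T = 0b11100010, S = E(K, T) = 0b10110101; 0b10101010 ⊕ 0b10110101 = 0b00011111.
C2: T = 0b11100011, S = E(K, T) = 0b10110110; 0b11011101 ⊕ 0b10110110 = 0b01101011.
C3: T = 0b11100100, S = E(K, T) = 0b10110111; 0b00111100 ⊕ 0b10110111 = 0b10001011.

C0 = 0b11001111, C1 = 0b00011111, C2 = 0b01101011, C3 = 0b10001011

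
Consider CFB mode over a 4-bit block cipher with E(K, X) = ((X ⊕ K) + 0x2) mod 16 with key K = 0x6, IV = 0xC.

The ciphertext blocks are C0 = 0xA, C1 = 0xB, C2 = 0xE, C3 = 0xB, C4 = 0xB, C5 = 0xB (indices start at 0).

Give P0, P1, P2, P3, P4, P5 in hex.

CFB decryption: P_i = C_i ⊕ E(K, C_{i−1}), with C_{−1} = IV.
P0: E(K, 0xC) = 0xC; 0xA ⊕ 0xC = 0x6.
P1: E(K, 0xA) = 0xE; 0xB ⊕ 0xE = 0x5.
P2: E(K, 0xB) = 0xF; 0xE ⊕ 0xF = 0x1.
P3: E(K, 0xE) = 0xA; 0xB ⊕ 0xA = 0x1.
P4: E(K, 0xB) = 0xF; 0xB ⊕ 0xF = 0x4.
P5: E(K, 0xB) = 0xF; 0xB ⊕ 0xF = 0x4.

P0 = 0x6, P1 = 0x5, P2 = 0x1, P3 = 0x1, P4 = 0x4, P5 = 0x4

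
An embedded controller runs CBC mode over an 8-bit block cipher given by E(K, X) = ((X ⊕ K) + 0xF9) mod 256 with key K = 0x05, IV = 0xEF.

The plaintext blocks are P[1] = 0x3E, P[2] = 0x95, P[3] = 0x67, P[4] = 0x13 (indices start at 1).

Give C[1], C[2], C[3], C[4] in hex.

CBC encryption: C_i = E(K, P_i ⊕ C_{i−1}), with C_{0} = IV.
C[1]: P[1] ⊕ 0xEF = 0xD1; E(K, 0xD1) = 0xCD.
C[2]: P[2] ⊕ 0xCD = 0x58; E(K, 0x58) = 0x56.
C[3]: P[3] ⊕ 0x56 = 0x31; E(K, 0x31) = 0x2D.
C[4]: P[4] ⊕ 0x2D = 0x3E; E(K, 0x3E) = 0x34.

C[1] = 0xCD, C[2] = 0x56, C[3] = 0x2D, C[4] = 0x34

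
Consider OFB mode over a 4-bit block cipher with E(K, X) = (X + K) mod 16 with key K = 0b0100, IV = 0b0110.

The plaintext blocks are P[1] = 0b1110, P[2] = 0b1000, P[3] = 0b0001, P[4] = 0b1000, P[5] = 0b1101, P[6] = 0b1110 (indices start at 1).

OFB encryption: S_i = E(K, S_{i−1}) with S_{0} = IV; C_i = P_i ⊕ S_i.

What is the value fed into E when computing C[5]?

C[1]: S = E(K, 0b0110) = 0b1010; 0b1110 ⊕ 0b1010 = 0b0100.
C[2]: S = E(K, 0b1010) = 0b1110; 0b1000 ⊕ 0b1110 = 0b0110.
C[3]: S = E(K, 0b1110) = 0b0010; 0b0001 ⊕ 0b0010 = 0b0011.
C[4]: S = E(K, 0b0010) = 0b0110; 0b1000 ⊕ 0b0110 = 0b1110.
C[5]: S = E(K, 0b0110) = 0b1010; 0b1101 ⊕ 0b1010 = 0b0111.
So the input to E for block [5] is 0b0110.

0b0110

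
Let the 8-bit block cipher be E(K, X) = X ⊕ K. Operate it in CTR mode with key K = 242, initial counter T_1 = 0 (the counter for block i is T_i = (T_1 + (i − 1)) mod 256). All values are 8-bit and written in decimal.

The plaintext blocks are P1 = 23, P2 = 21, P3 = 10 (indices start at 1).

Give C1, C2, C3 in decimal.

C1 = 229, C2 = 230, C3 = 250

CTR encryption: S_i = E(K, T_i) where T_i is the counter for block i; C_i = P_i ⊕ S_i.
C1: T = 0, S = E(K, T) = 242; 23 ⊕ 242 = 229.
C2: T = 1, S = E(K, T) = 243; 21 ⊕ 243 = 230.
C3: T = 2, S = E(K, T) = 240; 10 ⊕ 240 = 250.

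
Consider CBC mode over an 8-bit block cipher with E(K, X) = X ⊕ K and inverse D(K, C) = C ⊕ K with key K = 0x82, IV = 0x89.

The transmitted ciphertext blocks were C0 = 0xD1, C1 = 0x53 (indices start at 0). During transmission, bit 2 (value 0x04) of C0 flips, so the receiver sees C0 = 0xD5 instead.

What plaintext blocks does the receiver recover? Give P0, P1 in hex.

P0 = 0xDE, P1 = 0x04

CBC decryption: P_i = D(K, C_i) ⊕ C_{i−1}, with C_{−1} = IV.
Only C0 changed, to 0xD5. In CBC, a change in C_i garbles P_i and flips the same bit in P_{i+1}. Decrypting the received ciphertext:
P0: D(K, 0xD5) = 0x57; 0x57 ⊕ 0x89 = 0xDE.
P1: D(K, 0x53) = 0xD1; 0xD1 ⊕ 0xD5 = 0x04.
Blocks that differ from the original plaintext: P0, P1.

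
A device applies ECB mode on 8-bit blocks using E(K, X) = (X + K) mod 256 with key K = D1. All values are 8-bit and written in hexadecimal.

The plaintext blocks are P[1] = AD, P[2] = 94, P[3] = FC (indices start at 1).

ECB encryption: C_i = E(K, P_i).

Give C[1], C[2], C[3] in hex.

C[1]: E(K, AD) = 7E.
C[2]: E(K, 94) = 65.
C[3]: E(K, FC) = CD.

C[1] = 7E, C[2] = 65, C[3] = CD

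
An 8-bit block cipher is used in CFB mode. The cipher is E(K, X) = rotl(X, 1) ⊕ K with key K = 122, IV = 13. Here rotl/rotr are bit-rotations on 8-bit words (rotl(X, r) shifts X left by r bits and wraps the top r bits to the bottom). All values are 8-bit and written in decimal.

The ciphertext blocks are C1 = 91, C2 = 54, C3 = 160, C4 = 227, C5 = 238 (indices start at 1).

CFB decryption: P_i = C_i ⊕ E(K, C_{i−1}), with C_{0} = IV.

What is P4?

P4: E(K, 160) = 59; 227 ⊕ 59 = 216.

P4 = 216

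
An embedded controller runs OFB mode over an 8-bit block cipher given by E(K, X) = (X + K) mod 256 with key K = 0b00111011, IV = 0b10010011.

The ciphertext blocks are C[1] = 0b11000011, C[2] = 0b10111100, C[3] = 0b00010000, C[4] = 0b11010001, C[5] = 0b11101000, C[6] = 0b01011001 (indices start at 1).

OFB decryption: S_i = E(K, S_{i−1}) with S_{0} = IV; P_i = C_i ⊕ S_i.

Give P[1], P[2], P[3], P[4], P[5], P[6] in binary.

P[1] = 0b00001101, P[2] = 0b10110101, P[3] = 0b01010100, P[4] = 0b10101110, P[5] = 0b01010010, P[6] = 0b10101100

P[1]: S = E(K, 0b10010011) = 0b11001110; 0b11000011 ⊕ 0b11001110 = 0b00001101.
P[2]: S = E(K, 0b11001110) = 0b00001001; 0b10111100 ⊕ 0b00001001 = 0b10110101.
P[3]: S = E(K, 0b00001001) = 0b01000100; 0b00010000 ⊕ 0b01000100 = 0b01010100.
P[4]: S = E(K, 0b01000100) = 0b01111111; 0b11010001 ⊕ 0b01111111 = 0b10101110.
P[5]: S = E(K, 0b01111111) = 0b10111010; 0b11101000 ⊕ 0b10111010 = 0b01010010.
P[6]: S = E(K, 0b10111010) = 0b11110101; 0b01011001 ⊕ 0b11110101 = 0b10101100.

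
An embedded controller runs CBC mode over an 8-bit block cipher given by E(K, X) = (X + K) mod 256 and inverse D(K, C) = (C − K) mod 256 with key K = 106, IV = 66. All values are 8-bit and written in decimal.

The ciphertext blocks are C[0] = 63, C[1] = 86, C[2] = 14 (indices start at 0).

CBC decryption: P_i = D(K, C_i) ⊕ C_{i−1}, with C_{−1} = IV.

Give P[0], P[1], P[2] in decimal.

P[0] = 151, P[1] = 211, P[2] = 242

P[0]: D(K, 63) = 213; 213 ⊕ 66 = 151.
P[1]: D(K, 86) = 236; 236 ⊕ 63 = 211.
P[2]: D(K, 14) = 164; 164 ⊕ 86 = 242.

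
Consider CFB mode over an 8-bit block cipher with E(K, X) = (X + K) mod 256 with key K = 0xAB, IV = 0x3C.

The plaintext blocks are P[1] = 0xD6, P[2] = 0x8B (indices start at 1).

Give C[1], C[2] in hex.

CFB encryption: C_i = P_i ⊕ E(K, C_{i−1}), with C_{0} = IV.
C[1]: E(K, 0x3C) = 0xE7; 0xD6 ⊕ 0xE7 = 0x31.
C[2]: E(K, 0x31) = 0xDC; 0x8B ⊕ 0xDC = 0x57.

C[1] = 0x31, C[2] = 0x57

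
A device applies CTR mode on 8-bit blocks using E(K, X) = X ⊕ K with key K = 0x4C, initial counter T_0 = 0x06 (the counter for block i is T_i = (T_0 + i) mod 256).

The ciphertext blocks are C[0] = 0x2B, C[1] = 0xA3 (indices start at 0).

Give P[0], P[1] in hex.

P[0] = 0x61, P[1] = 0xE8

CTR decryption: S_i = E(K, T_i) where T_i is the counter for block i; P_i = C_i ⊕ S_i.
P[0]: T = 0x06, S = E(K, T) = 0x4A; 0x2B ⊕ 0x4A = 0x61.
P[1]: T = 0x07, S = E(K, T) = 0x4B; 0xA3 ⊕ 0x4B = 0xE8.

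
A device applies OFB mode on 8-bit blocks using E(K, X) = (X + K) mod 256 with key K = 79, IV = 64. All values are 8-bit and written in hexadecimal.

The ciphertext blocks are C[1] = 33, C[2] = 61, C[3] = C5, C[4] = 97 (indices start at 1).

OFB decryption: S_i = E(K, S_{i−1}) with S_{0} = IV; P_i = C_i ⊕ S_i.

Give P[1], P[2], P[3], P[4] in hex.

P[1]: S = E(K, 64) = DD; 33 ⊕ DD = EE.
P[2]: S = E(K, DD) = 56; 61 ⊕ 56 = 37.
P[3]: S = E(K, 56) = CF; C5 ⊕ CF = 0A.
P[4]: S = E(K, CF) = 48; 97 ⊕ 48 = DF.

P[1] = EE, P[2] = 37, P[3] = 0A, P[4] = DF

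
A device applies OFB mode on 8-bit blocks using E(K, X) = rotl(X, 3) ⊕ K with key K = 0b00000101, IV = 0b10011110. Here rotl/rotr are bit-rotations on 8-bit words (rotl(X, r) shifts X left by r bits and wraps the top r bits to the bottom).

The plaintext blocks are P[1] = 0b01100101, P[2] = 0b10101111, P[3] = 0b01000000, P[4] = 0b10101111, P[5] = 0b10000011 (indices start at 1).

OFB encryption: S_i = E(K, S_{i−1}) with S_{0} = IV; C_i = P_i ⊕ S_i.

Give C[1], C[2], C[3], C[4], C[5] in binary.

C[1] = 0b10010100, C[2] = 0b00100101, C[3] = 0b00010001, C[4] = 0b00100000, C[5] = 0b11111010

C[1]: S = E(K, 0b10011110) = 0b11110001; 0b01100101 ⊕ 0b11110001 = 0b10010100.
C[2]: S = E(K, 0b11110001) = 0b10001010; 0b10101111 ⊕ 0b10001010 = 0b00100101.
C[3]: S = E(K, 0b10001010) = 0b01010001; 0b01000000 ⊕ 0b01010001 = 0b00010001.
C[4]: S = E(K, 0b01010001) = 0b10001111; 0b10101111 ⊕ 0b10001111 = 0b00100000.
C[5]: S = E(K, 0b10001111) = 0b01111001; 0b10000011 ⊕ 0b01111001 = 0b11111010.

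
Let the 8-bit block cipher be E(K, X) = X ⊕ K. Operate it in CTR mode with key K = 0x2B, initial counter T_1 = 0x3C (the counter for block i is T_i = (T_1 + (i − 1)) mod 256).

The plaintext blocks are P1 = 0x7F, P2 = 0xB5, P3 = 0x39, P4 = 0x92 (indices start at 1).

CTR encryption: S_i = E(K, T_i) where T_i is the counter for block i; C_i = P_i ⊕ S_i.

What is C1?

C1: T = 0x3C, S = E(K, T) = 0x17; 0x7F ⊕ 0x17 = 0x68.

C1 = 0x68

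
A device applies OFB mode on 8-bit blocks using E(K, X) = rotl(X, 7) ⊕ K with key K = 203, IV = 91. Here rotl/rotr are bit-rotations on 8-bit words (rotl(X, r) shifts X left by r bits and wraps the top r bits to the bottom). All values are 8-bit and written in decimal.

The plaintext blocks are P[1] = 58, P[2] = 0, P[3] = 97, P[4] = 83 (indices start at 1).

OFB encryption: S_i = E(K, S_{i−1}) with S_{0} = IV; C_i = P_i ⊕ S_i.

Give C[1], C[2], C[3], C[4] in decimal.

C[1]: S = E(K, 91) = 102; 58 ⊕ 102 = 92.
C[2]: S = E(K, 102) = 248; 0 ⊕ 248 = 248.
C[3]: S = E(K, 248) = 183; 97 ⊕ 183 = 214.
C[4]: S = E(K, 183) = 16; 83 ⊕ 16 = 67.

C[1] = 92, C[2] = 248, C[3] = 214, C[4] = 67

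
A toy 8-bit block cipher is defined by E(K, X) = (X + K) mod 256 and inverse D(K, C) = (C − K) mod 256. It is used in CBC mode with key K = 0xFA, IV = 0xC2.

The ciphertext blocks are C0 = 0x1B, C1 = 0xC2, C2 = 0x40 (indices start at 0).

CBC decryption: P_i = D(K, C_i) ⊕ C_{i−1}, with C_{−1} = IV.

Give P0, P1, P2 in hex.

P0 = 0xE3, P1 = 0xD3, P2 = 0x84

P0: D(K, 0x1B) = 0x21; 0x21 ⊕ 0xC2 = 0xE3.
P1: D(K, 0xC2) = 0xC8; 0xC8 ⊕ 0x1B = 0xD3.
P2: D(K, 0x40) = 0x46; 0x46 ⊕ 0xC2 = 0x84.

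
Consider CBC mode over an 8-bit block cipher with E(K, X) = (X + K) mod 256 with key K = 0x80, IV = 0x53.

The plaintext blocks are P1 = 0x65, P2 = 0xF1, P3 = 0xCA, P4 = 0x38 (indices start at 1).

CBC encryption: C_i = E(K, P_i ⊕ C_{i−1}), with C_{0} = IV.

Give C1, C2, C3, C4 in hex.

C1 = 0xB6, C2 = 0xC7, C3 = 0x8D, C4 = 0x35

C1: P1 ⊕ 0x53 = 0x36; E(K, 0x36) = 0xB6.
C2: P2 ⊕ 0xB6 = 0x47; E(K, 0x47) = 0xC7.
C3: P3 ⊕ 0xC7 = 0x0D; E(K, 0x0D) = 0x8D.
C4: P4 ⊕ 0x8D = 0xB5; E(K, 0xB5) = 0x35.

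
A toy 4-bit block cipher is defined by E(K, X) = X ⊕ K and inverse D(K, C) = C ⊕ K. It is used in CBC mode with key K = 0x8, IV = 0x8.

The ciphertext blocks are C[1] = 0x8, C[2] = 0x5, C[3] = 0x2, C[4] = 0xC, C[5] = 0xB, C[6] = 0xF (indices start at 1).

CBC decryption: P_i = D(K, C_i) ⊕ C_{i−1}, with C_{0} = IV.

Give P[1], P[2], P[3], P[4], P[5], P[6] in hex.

P[1]: D(K, 0x8) = 0x0; 0x0 ⊕ 0x8 = 0x8.
P[2]: D(K, 0x5) = 0xD; 0xD ⊕ 0x8 = 0x5.
P[3]: D(K, 0x2) = 0xA; 0xA ⊕ 0x5 = 0xF.
P[4]: D(K, 0xC) = 0x4; 0x4 ⊕ 0x2 = 0x6.
P[5]: D(K, 0xB) = 0x3; 0x3 ⊕ 0xC = 0xF.
P[6]: D(K, 0xF) = 0x7; 0x7 ⊕ 0xB = 0xC.

P[1] = 0x8, P[2] = 0x5, P[3] = 0xF, P[4] = 0x6, P[5] = 0xF, P[6] = 0xC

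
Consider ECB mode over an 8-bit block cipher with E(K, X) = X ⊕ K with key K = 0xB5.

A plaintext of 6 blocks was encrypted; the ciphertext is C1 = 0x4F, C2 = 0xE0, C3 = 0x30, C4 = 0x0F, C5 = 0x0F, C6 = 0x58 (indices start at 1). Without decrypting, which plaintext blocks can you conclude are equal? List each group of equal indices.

P4 = P5

ECB encrypts each block independently with the same key, so equal ciphertext blocks imply equal plaintext blocks.
C4 = C5 = 0x0F, so P4 = P5.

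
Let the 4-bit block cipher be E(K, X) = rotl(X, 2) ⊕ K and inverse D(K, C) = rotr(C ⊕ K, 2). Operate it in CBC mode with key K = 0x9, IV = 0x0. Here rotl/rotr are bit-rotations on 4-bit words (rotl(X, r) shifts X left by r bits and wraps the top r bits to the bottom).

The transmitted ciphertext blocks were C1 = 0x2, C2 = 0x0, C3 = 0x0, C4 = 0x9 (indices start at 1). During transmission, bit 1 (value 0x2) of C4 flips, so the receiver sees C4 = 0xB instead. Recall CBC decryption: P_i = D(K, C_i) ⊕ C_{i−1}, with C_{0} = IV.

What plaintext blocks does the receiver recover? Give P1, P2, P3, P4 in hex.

Only C4 changed, to 0xB. In CBC, a change in C_i garbles P_i and flips the same bit in P_{i+1}. Decrypting the received ciphertext:
P1: D(K, 0x2) = 0xE; 0xE ⊕ 0x0 = 0xE.
P2: D(K, 0x0) = 0x6; 0x6 ⊕ 0x2 = 0x4.
P3: D(K, 0x0) = 0x6; 0x6 ⊕ 0x0 = 0x6.
P4: D(K, 0xB) = 0x8; 0x8 ⊕ 0x0 = 0x8.
Blocks that differ from the original plaintext: P4.

P1 = 0xE, P2 = 0x4, P3 = 0x6, P4 = 0x8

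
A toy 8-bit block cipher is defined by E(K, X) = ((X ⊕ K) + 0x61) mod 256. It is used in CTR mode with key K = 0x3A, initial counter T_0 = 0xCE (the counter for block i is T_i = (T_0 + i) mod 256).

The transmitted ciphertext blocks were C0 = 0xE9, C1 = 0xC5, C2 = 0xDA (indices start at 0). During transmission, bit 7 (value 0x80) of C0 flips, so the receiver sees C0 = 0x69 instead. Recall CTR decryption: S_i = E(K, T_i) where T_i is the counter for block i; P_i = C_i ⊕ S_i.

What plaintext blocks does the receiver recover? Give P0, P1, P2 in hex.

Only C0 changed, to 0x69. In CTR, a change in C_i flips the same bit in P_i only; the keystream is unaffected. Decrypting the received ciphertext:
P0: T = 0xCE, S = E(K, T) = 0x55; 0x69 ⊕ 0x55 = 0x3C.
P1: T = 0xCF, S = E(K, T) = 0x56; 0xC5 ⊕ 0x56 = 0x93.
P2: T = 0xD0, S = E(K, T) = 0x4B; 0xDA ⊕ 0x4B = 0x91.
Blocks that differ from the original plaintext: P0.

P0 = 0x3C, P1 = 0x93, P2 = 0x91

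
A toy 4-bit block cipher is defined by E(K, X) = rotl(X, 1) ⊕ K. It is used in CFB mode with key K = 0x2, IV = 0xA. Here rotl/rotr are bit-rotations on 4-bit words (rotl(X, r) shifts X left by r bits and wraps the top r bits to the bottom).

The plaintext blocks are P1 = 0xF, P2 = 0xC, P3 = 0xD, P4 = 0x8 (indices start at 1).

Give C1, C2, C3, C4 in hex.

CFB encryption: C_i = P_i ⊕ E(K, C_{i−1}), with C_{0} = IV.
C1: E(K, 0xA) = 0x7; 0xF ⊕ 0x7 = 0x8.
C2: E(K, 0x8) = 0x3; 0xC ⊕ 0x3 = 0xF.
C3: E(K, 0xF) = 0xD; 0xD ⊕ 0xD = 0x0.
C4: E(K, 0x0) = 0x2; 0x8 ⊕ 0x2 = 0xA.

C1 = 0x8, C2 = 0xF, C3 = 0x0, C4 = 0xA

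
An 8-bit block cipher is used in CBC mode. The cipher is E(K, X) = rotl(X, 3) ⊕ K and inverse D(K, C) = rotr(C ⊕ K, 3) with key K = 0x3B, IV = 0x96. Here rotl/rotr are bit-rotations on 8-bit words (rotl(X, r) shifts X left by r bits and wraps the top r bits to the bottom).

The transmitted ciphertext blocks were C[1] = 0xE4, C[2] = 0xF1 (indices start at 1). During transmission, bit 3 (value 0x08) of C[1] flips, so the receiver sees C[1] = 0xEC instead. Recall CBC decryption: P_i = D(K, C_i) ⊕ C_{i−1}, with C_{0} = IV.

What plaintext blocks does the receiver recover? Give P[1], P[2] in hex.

P[1] = 0x6C, P[2] = 0xB5

Only C[1] changed, to 0xEC. In CBC, a change in C_i garbles P_i and flips the same bit in P_{i+1}. Decrypting the received ciphertext:
P[1]: D(K, 0xEC) = 0xFA; 0xFA ⊕ 0x96 = 0x6C.
P[2]: D(K, 0xF1) = 0x59; 0x59 ⊕ 0xEC = 0xB5.
Blocks that differ from the original plaintext: P[1], P[2].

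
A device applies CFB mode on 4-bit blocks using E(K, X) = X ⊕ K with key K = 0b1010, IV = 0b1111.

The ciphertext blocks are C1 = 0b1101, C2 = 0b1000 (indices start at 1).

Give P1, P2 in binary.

CFB decryption: P_i = C_i ⊕ E(K, C_{i−1}), with C_{0} = IV.
P1: E(K, 0b1111) = 0b0101; 0b1101 ⊕ 0b0101 = 0b1000.
P2: E(K, 0b1101) = 0b0111; 0b1000 ⊕ 0b0111 = 0b1111.

P1 = 0b1000, P2 = 0b1111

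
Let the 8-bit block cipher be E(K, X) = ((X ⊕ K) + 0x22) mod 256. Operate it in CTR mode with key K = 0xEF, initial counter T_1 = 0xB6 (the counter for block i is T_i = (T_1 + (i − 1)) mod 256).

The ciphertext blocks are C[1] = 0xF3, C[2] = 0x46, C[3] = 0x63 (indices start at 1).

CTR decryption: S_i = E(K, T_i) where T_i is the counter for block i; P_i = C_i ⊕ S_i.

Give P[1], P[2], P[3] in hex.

P[1]: T = 0xB6, S = E(K, T) = 0x7B; 0xF3 ⊕ 0x7B = 0x88.
P[2]: T = 0xB7, S = E(K, T) = 0x7A; 0x46 ⊕ 0x7A = 0x3C.
P[3]: T = 0xB8, S = E(K, T) = 0x79; 0x63 ⊕ 0x79 = 0x1A.

P[1] = 0x88, P[2] = 0x3C, P[3] = 0x1A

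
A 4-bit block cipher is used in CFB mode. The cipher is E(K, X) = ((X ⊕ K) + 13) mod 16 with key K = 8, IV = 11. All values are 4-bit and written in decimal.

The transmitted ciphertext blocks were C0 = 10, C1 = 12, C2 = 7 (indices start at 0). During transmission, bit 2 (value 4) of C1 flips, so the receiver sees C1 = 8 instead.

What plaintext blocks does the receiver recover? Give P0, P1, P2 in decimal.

CFB decryption: P_i = C_i ⊕ E(K, C_{i−1}), with C_{−1} = IV.
Only C1 changed, to 8. In CFB, a change in C_i flips the same bit in P_i and garbles P_{i+1}. Decrypting the received ciphertext:
P0: E(K, 11) = 0; 10 ⊕ 0 = 10.
P1: E(K, 10) = 15; 8 ⊕ 15 = 7.
P2: E(K, 8) = 13; 7 ⊕ 13 = 10.
Blocks that differ from the original plaintext: P1, P2.

P0 = 10, P1 = 7, P2 = 10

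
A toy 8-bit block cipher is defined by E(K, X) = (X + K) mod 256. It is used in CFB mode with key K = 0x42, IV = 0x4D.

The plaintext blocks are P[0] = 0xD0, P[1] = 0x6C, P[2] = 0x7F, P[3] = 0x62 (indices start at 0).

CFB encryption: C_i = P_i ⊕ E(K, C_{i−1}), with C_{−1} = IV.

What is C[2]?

C[2] = 0x70

C[0]: E(K, 0x4D) = 0x8F; 0xD0 ⊕ 0x8F = 0x5F.
C[1]: E(K, 0x5F) = 0xA1; 0x6C ⊕ 0xA1 = 0xCD.
C[2]: E(K, 0xCD) = 0x0F; 0x7F ⊕ 0x0F = 0x70.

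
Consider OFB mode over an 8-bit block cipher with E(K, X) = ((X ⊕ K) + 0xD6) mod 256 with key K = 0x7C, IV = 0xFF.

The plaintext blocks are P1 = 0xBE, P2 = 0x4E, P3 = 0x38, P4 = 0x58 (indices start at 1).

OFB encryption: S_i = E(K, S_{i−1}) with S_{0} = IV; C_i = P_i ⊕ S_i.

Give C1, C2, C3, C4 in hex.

C1: S = E(K, 0xFF) = 0x59; 0xBE ⊕ 0x59 = 0xE7.
C2: S = E(K, 0x59) = 0xFB; 0x4E ⊕ 0xFB = 0xB5.
C3: S = E(K, 0xFB) = 0x5D; 0x38 ⊕ 0x5D = 0x65.
C4: S = E(K, 0x5D) = 0xF7; 0x58 ⊕ 0xF7 = 0xAF.

C1 = 0xE7, C2 = 0xB5, C3 = 0x65, C4 = 0xAF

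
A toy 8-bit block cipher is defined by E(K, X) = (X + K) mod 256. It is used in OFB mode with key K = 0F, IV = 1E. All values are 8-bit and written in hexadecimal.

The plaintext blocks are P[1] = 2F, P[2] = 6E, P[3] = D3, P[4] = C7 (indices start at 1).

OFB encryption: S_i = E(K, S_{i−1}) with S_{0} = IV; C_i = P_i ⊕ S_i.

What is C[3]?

C[3] = 98

C[1]: S = E(K, 1E) = 2D; 2F ⊕ 2D = 02.
C[2]: S = E(K, 2D) = 3C; 6E ⊕ 3C = 52.
C[3]: S = E(K, 3C) = 4B; D3 ⊕ 4B = 98.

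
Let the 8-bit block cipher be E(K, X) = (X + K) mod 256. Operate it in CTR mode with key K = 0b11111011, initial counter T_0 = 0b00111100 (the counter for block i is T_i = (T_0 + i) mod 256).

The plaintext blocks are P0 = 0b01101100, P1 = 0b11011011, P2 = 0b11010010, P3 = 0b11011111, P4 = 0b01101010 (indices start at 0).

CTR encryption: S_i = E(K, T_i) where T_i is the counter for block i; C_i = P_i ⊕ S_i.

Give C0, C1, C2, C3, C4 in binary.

C0 = 0b01011011, C1 = 0b11100011, C2 = 0b11101011, C3 = 0b11100101, C4 = 0b01010001

C0: T = 0b00111100, S = E(K, T) = 0b00110111; 0b01101100 ⊕ 0b00110111 = 0b01011011.
C1: T = 0b00111101, S = E(K, T) = 0b00111000; 0b11011011 ⊕ 0b00111000 = 0b11100011.
C2: T = 0b00111110, S = E(K, T) = 0b00111001; 0b11010010 ⊕ 0b00111001 = 0b11101011.
C3: T = 0b00111111, S = E(K, T) = 0b00111010; 0b11011111 ⊕ 0b00111010 = 0b11100101.
C4: T = 0b01000000, S = E(K, T) = 0b00111011; 0b01101010 ⊕ 0b00111011 = 0b01010001.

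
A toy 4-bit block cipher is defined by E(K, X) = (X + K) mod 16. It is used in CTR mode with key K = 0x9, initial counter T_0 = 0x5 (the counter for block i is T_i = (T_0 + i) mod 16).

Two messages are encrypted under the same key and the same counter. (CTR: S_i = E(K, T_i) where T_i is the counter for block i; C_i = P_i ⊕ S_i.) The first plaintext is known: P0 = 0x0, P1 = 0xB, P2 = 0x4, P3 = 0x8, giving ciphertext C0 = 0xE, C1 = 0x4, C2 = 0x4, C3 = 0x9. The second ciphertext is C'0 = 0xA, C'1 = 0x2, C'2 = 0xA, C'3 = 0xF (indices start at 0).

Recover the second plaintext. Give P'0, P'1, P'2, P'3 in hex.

In CTR with a reused counter, both messages share the same keystream S_i, so C_i ⊕ C'_i = P_i ⊕ P'_i and thus P'_i = P_i ⊕ C_i ⊕ C'_i.
P'0: 0x0 ⊕ 0xE ⊕ 0xA = 0x4.
P'1: 0xB ⊕ 0x4 ⊕ 0x2 = 0xD.
P'2: 0x4 ⊕ 0x4 ⊕ 0xA = 0xA.
P'3: 0x8 ⊕ 0x9 ⊕ 0xF = 0xE.

P'0 = 0x4, P'1 = 0xD, P'2 = 0xA, P'3 = 0xE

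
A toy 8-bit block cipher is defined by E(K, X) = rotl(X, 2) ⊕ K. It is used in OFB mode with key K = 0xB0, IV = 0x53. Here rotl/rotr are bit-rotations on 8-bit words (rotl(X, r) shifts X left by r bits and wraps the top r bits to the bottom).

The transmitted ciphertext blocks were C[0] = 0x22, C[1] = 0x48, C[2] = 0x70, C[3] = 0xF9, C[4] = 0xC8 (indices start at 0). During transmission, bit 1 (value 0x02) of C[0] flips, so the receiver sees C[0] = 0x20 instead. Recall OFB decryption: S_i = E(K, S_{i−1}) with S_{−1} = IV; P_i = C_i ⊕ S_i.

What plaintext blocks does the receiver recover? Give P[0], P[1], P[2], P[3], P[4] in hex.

P[0] = 0xDD, P[1] = 0x0F, P[2] = 0xDD, P[3] = 0xFF, P[4] = 0x60

Only C[0] changed, to 0x20. In OFB, a change in C_i flips the same bit in P_i only; the keystream is unaffected. Decrypting the received ciphertext:
P[0]: S = E(K, 0x53) = 0xFD; 0x20 ⊕ 0xFD = 0xDD.
P[1]: S = E(K, 0xFD) = 0x47; 0x48 ⊕ 0x47 = 0x0F.
P[2]: S = E(K, 0x47) = 0xAD; 0x70 ⊕ 0xAD = 0xDD.
P[3]: S = E(K, 0xAD) = 0x06; 0xF9 ⊕ 0x06 = 0xFF.
P[4]: S = E(K, 0x06) = 0xA8; 0xC8 ⊕ 0xA8 = 0x60.
Blocks that differ from the original plaintext: P[0].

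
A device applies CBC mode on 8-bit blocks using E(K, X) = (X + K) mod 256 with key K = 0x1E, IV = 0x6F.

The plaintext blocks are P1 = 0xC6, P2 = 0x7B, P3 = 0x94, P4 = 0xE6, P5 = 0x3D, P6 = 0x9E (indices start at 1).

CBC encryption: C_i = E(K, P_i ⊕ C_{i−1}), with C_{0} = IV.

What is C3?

C1: P1 ⊕ 0x6F = 0xA9; E(K, 0xA9) = 0xC7.
C2: P2 ⊕ 0xC7 = 0xBC; E(K, 0xBC) = 0xDA.
C3: P3 ⊕ 0xDA = 0x4E; E(K, 0x4E) = 0x6C.

C3 = 0x6C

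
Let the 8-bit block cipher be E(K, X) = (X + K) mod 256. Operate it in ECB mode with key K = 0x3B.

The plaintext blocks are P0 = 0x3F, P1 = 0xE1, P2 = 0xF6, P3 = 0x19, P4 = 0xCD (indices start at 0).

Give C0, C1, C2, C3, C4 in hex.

ECB encryption: C_i = E(K, P_i).
C0: E(K, 0x3F) = 0x7A.
C1: E(K, 0xE1) = 0x1C.
C2: E(K, 0xF6) = 0x31.
C3: E(K, 0x19) = 0x54.
C4: E(K, 0xCD) = 0x08.

C0 = 0x7A, C1 = 0x1C, C2 = 0x31, C3 = 0x54, C4 = 0x08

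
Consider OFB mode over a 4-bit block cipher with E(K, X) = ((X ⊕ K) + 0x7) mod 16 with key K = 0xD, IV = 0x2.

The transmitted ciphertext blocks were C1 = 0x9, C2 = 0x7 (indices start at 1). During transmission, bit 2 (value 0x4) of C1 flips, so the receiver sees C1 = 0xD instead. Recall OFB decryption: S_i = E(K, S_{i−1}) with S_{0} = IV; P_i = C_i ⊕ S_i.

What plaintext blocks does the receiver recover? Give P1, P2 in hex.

P1 = 0xB, P2 = 0x5

Only C1 changed, to 0xD. In OFB, a change in C_i flips the same bit in P_i only; the keystream is unaffected. Decrypting the received ciphertext:
P1: S = E(K, 0x2) = 0x6; 0xD ⊕ 0x6 = 0xB.
P2: S = E(K, 0x6) = 0x2; 0x7 ⊕ 0x2 = 0x5.
Blocks that differ from the original plaintext: P1.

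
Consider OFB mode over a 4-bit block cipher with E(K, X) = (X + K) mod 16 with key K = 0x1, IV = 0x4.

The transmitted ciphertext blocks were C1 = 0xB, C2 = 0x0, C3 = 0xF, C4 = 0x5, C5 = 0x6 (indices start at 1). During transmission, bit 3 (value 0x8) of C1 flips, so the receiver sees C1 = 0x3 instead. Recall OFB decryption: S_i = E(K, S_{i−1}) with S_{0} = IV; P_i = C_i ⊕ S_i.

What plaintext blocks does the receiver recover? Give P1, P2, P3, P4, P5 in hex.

Only C1 changed, to 0x3. In OFB, a change in C_i flips the same bit in P_i only; the keystream is unaffected. Decrypting the received ciphertext:
P1: S = E(K, 0x4) = 0x5; 0x3 ⊕ 0x5 = 0x6.
P2: S = E(K, 0x5) = 0x6; 0x0 ⊕ 0x6 = 0x6.
P3: S = E(K, 0x6) = 0x7; 0xF ⊕ 0x7 = 0x8.
P4: S = E(K, 0x7) = 0x8; 0x5 ⊕ 0x8 = 0xD.
P5: S = E(K, 0x8) = 0x9; 0x6 ⊕ 0x9 = 0xF.
Blocks that differ from the original plaintext: P1.

P1 = 0x6, P2 = 0x6, P3 = 0x8, P4 = 0xD, P5 = 0xF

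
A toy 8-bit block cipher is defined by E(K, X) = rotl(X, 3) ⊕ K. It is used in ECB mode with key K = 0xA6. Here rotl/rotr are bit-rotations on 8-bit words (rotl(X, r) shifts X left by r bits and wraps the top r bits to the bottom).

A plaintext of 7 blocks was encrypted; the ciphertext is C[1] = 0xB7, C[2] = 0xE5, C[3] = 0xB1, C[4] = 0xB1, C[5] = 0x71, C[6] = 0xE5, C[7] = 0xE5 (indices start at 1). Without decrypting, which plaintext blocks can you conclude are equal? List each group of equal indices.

P[2] = P[6] = P[7]; P[3] = P[4]

ECB encrypts each block independently with the same key, so equal ciphertext blocks imply equal plaintext blocks.
C[2] = C[6] = C[7] = 0xE5, so P[2] = P[6] = P[7].
C[3] = C[4] = 0xB1, so P[3] = P[4].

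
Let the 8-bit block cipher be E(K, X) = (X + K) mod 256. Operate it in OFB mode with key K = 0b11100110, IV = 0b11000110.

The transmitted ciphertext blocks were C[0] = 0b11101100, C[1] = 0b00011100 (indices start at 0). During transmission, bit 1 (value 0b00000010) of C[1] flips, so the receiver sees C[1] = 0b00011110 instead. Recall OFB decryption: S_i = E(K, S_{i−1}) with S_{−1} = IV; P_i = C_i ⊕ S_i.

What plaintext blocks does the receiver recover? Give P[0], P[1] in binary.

Only C[1] changed, to 0b00011110. In OFB, a change in C_i flips the same bit in P_i only; the keystream is unaffected. Decrypting the received ciphertext:
P[0]: S = E(K, 0b11000110) = 0b10101100; 0b11101100 ⊕ 0b10101100 = 0b01000000.
P[1]: S = E(K, 0b10101100) = 0b10010010; 0b00011110 ⊕ 0b10010010 = 0b10001100.
Blocks that differ from the original plaintext: P[1].

P[0] = 0b01000000, P[1] = 0b10001100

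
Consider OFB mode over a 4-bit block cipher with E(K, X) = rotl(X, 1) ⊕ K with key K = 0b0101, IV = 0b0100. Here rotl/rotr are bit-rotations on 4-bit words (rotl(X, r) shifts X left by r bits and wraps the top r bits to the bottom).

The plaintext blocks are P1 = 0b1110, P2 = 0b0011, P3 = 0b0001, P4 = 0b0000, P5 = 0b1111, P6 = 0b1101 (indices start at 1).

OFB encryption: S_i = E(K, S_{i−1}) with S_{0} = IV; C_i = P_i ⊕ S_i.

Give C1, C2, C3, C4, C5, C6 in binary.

C1: S = E(K, 0b0100) = 0b1101; 0b1110 ⊕ 0b1101 = 0b0011.
C2: S = E(K, 0b1101) = 0b1110; 0b0011 ⊕ 0b1110 = 0b1101.
C3: S = E(K, 0b1110) = 0b1000; 0b0001 ⊕ 0b1000 = 0b1001.
C4: S = E(K, 0b1000) = 0b0100; 0b0000 ⊕ 0b0100 = 0b0100.
C5: S = E(K, 0b0100) = 0b1101; 0b1111 ⊕ 0b1101 = 0b0010.
C6: S = E(K, 0b1101) = 0b1110; 0b1101 ⊕ 0b1110 = 0b0011.

C1 = 0b0011, C2 = 0b1101, C3 = 0b1001, C4 = 0b0100, C5 = 0b0010, C6 = 0b0011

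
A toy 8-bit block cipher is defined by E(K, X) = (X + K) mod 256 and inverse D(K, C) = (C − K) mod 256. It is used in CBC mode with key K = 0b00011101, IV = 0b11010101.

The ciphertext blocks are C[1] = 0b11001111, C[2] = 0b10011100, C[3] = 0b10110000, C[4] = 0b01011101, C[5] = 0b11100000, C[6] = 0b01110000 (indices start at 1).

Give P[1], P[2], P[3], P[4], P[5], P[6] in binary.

P[1] = 0b01100111, P[2] = 0b10110000, P[3] = 0b00001111, P[4] = 0b11110000, P[5] = 0b10011110, P[6] = 0b10110011

CBC decryption: P_i = D(K, C_i) ⊕ C_{i−1}, with C_{0} = IV.
P[1]: D(K, 0b11001111) = 0b10110010; 0b10110010 ⊕ 0b11010101 = 0b01100111.
P[2]: D(K, 0b10011100) = 0b01111111; 0b01111111 ⊕ 0b11001111 = 0b10110000.
P[3]: D(K, 0b10110000) = 0b10010011; 0b10010011 ⊕ 0b10011100 = 0b00001111.
P[4]: D(K, 0b01011101) = 0b01000000; 0b01000000 ⊕ 0b10110000 = 0b11110000.
P[5]: D(K, 0b11100000) = 0b11000011; 0b11000011 ⊕ 0b01011101 = 0b10011110.
P[6]: D(K, 0b01110000) = 0b01010011; 0b01010011 ⊕ 0b11100000 = 0b10110011.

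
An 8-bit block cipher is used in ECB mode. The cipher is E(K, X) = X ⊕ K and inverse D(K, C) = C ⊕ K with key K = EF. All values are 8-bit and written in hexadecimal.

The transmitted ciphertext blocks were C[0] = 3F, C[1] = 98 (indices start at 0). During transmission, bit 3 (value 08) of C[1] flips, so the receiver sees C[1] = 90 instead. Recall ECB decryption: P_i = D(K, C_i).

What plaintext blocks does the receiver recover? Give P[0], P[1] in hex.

P[0] = D0, P[1] = 7F

Only C[1] changed, to 90. In ECB, a change in C_i affects only P_i. Decrypting the received ciphertext:
P[0]: D(K, 3F) = D0.
P[1]: D(K, 90) = 7F.
Blocks that differ from the original plaintext: P[1].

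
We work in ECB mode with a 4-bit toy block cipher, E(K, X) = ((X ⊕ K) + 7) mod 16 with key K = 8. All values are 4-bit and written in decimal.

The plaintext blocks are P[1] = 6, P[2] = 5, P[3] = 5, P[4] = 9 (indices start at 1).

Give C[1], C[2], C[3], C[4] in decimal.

ECB encryption: C_i = E(K, P_i).
C[1]: E(K, 6) = 5.
C[2]: E(K, 5) = 4.
C[3]: E(K, 5) = 4.
C[4]: E(K, 9) = 8.

C[1] = 5, C[2] = 4, C[3] = 4, C[4] = 8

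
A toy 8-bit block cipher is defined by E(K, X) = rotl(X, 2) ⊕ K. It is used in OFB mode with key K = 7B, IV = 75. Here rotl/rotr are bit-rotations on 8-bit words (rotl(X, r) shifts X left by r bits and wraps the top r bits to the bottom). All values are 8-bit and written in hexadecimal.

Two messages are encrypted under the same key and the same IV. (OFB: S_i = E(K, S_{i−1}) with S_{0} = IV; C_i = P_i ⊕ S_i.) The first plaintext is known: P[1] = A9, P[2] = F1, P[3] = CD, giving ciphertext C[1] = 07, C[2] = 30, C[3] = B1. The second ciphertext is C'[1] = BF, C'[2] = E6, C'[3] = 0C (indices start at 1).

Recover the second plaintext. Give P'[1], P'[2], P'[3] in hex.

In OFB with a reused IV, both messages share the same keystream S_i, so C_i ⊕ C'_i = P_i ⊕ P'_i and thus P'_i = P_i ⊕ C_i ⊕ C'_i.
P'[1]: A9 ⊕ 07 ⊕ BF = 11.
P'[2]: F1 ⊕ 30 ⊕ E6 = 27.
P'[3]: CD ⊕ B1 ⊕ 0C = 70.

P'[1] = 11, P'[2] = 27, P'[3] = 70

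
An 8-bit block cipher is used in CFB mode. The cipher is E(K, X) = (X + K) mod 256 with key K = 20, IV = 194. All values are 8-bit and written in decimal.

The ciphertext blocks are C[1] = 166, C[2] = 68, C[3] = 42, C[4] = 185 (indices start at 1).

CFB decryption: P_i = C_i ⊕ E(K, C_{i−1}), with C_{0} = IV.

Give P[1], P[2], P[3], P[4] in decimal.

P[1] = 112, P[2] = 254, P[3] = 114, P[4] = 135

P[1]: E(K, 194) = 214; 166 ⊕ 214 = 112.
P[2]: E(K, 166) = 186; 68 ⊕ 186 = 254.
P[3]: E(K, 68) = 88; 42 ⊕ 88 = 114.
P[4]: E(K, 42) = 62; 185 ⊕ 62 = 135.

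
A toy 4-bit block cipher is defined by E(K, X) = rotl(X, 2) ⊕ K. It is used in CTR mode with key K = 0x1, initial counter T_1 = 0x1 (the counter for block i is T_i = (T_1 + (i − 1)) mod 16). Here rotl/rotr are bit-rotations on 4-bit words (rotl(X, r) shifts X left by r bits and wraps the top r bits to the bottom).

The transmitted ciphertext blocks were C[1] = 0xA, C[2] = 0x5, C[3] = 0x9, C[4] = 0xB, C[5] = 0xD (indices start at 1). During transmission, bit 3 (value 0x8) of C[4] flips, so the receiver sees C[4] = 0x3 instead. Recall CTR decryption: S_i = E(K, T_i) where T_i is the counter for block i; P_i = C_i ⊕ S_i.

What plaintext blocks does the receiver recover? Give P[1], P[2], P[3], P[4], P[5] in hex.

Only C[4] changed, to 0x3. In CTR, a change in C_i flips the same bit in P_i only; the keystream is unaffected. Decrypting the received ciphertext:
P[1]: T = 0x1, S = E(K, T) = 0x5; 0xA ⊕ 0x5 = 0xF.
P[2]: T = 0x2, S = E(K, T) = 0x9; 0x5 ⊕ 0x9 = 0xC.
P[3]: T = 0x3, S = E(K, T) = 0xD; 0x9 ⊕ 0xD = 0x4.
P[4]: T = 0x4, S = E(K, T) = 0x0; 0x3 ⊕ 0x0 = 0x3.
P[5]: T = 0x5, S = E(K, T) = 0x4; 0xD ⊕ 0x4 = 0x9.
Blocks that differ from the original plaintext: P[4].

P[1] = 0xF, P[2] = 0xC, P[3] = 0x4, P[4] = 0x3, P[5] = 0x9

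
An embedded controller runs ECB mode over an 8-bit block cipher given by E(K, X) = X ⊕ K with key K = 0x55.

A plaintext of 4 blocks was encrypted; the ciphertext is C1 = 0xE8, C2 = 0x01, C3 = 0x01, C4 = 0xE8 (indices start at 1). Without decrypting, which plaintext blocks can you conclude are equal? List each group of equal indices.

P1 = P4; P2 = P3

ECB encrypts each block independently with the same key, so equal ciphertext blocks imply equal plaintext blocks.
C1 = C4 = 0xE8, so P1 = P4.
C2 = C3 = 0x01, so P2 = P3.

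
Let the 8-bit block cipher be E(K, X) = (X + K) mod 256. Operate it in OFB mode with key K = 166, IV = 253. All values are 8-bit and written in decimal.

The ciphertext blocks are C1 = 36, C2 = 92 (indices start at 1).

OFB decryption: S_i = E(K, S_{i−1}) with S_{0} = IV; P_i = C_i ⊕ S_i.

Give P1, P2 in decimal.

P1: S = E(K, 253) = 163; 36 ⊕ 163 = 135.
P2: S = E(K, 163) = 73; 92 ⊕ 73 = 21.

P1 = 135, P2 = 21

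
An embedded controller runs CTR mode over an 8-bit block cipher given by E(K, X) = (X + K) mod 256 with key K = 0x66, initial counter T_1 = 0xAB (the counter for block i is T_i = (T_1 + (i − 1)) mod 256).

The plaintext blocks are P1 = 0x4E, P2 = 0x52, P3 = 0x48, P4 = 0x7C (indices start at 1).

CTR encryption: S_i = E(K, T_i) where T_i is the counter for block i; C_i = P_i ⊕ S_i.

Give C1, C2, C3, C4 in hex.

C1: T = 0xAB, S = E(K, T) = 0x11; 0x4E ⊕ 0x11 = 0x5F.
C2: T = 0xAC, S = E(K, T) = 0x12; 0x52 ⊕ 0x12 = 0x40.
C3: T = 0xAD, S = E(K, T) = 0x13; 0x48 ⊕ 0x13 = 0x5B.
C4: T = 0xAE, S = E(K, T) = 0x14; 0x7C ⊕ 0x14 = 0x68.

C1 = 0x5F, C2 = 0x40, C3 = 0x5B, C4 = 0x68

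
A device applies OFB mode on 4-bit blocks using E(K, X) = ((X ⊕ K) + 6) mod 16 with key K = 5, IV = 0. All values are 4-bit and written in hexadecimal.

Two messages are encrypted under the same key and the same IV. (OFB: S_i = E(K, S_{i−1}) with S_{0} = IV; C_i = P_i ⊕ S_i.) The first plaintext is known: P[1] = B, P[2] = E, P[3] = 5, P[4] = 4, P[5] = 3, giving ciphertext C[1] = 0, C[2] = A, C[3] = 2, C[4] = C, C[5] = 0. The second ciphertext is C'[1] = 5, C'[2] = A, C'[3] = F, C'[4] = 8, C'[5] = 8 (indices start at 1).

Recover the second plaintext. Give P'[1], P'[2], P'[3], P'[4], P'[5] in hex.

P'[1] = E, P'[2] = E, P'[3] = 8, P'[4] = 0, P'[5] = B

In OFB with a reused IV, both messages share the same keystream S_i, so C_i ⊕ C'_i = P_i ⊕ P'_i and thus P'_i = P_i ⊕ C_i ⊕ C'_i.
P'[1]: B ⊕ 0 ⊕ 5 = E.
P'[2]: E ⊕ A ⊕ A = E.
P'[3]: 5 ⊕ 2 ⊕ F = 8.
P'[4]: 4 ⊕ C ⊕ 8 = 0.
P'[5]: 3 ⊕ 0 ⊕ 8 = B.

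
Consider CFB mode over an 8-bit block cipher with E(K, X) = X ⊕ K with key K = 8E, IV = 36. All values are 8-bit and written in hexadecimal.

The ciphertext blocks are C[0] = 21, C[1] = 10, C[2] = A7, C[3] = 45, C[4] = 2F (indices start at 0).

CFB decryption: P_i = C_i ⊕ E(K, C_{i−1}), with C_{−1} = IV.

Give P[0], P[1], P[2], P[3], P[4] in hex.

P[0] = 99, P[1] = BF, P[2] = 39, P[3] = 6C, P[4] = E4

P[0]: E(K, 36) = B8; 21 ⊕ B8 = 99.
P[1]: E(K, 21) = AF; 10 ⊕ AF = BF.
P[2]: E(K, 10) = 9E; A7 ⊕ 9E = 39.
P[3]: E(K, A7) = 29; 45 ⊕ 29 = 6C.
P[4]: E(K, 45) = CB; 2F ⊕ CB = E4.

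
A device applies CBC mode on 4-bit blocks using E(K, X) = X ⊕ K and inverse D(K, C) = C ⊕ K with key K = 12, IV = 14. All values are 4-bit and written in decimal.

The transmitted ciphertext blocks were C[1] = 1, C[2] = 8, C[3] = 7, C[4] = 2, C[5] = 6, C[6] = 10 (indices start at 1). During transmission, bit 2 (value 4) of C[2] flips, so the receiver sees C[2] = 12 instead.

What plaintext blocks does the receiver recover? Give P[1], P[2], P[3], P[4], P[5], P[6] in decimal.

CBC decryption: P_i = D(K, C_i) ⊕ C_{i−1}, with C_{0} = IV.
Only C[2] changed, to 12. In CBC, a change in C_i garbles P_i and flips the same bit in P_{i+1}. Decrypting the received ciphertext:
P[1]: D(K, 1) = 13; 13 ⊕ 14 = 3.
P[2]: D(K, 12) = 0; 0 ⊕ 1 = 1.
P[3]: D(K, 7) = 11; 11 ⊕ 12 = 7.
P[4]: D(K, 2) = 14; 14 ⊕ 7 = 9.
P[5]: D(K, 6) = 10; 10 ⊕ 2 = 8.
P[6]: D(K, 10) = 6; 6 ⊕ 6 = 0.
Blocks that differ from the original plaintext: P[2], P[3].

P[1] = 3, P[2] = 1, P[3] = 7, P[4] = 9, P[5] = 8, P[6] = 0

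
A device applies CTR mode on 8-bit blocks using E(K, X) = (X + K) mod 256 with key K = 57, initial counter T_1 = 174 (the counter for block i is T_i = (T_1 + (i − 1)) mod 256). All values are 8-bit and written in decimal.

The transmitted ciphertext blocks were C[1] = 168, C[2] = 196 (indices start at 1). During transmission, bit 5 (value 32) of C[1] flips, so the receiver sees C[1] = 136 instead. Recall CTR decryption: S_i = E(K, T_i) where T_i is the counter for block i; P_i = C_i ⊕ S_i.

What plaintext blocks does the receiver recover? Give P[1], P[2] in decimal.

P[1] = 111, P[2] = 44

Only C[1] changed, to 136. In CTR, a change in C_i flips the same bit in P_i only; the keystream is unaffected. Decrypting the received ciphertext:
P[1]: T = 174, S = E(K, T) = 231; 136 ⊕ 231 = 111.
P[2]: T = 175, S = E(K, T) = 232; 196 ⊕ 232 = 44.
Blocks that differ from the original plaintext: P[1].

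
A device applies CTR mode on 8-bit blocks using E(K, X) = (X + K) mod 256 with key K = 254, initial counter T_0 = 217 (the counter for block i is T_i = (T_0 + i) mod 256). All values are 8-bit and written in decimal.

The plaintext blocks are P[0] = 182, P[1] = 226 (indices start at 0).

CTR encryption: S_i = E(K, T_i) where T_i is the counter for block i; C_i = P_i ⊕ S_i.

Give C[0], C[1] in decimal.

C[0]: T = 217, S = E(K, T) = 215; 182 ⊕ 215 = 97.
C[1]: T = 218, S = E(K, T) = 216; 226 ⊕ 216 = 58.

C[0] = 97, C[1] = 58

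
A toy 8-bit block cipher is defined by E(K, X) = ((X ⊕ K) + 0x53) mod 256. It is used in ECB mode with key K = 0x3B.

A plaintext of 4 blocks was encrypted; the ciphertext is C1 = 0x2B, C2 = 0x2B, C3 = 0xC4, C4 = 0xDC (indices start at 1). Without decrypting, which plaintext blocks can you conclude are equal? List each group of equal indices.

ECB encrypts each block independently with the same key, so equal ciphertext blocks imply equal plaintext blocks.
C1 = C2 = 0x2B, so P1 = P2.

P1 = P2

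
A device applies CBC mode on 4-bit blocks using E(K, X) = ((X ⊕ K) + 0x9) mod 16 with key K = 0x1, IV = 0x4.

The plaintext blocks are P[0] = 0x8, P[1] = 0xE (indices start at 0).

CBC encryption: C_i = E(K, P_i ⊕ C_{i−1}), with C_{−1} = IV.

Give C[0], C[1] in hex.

C[0] = 0x6, C[1] = 0x2

C[0]: P[0] ⊕ 0x4 = 0xC; E(K, 0xC) = 0x6.
C[1]: P[1] ⊕ 0x6 = 0x8; E(K, 0x8) = 0x2.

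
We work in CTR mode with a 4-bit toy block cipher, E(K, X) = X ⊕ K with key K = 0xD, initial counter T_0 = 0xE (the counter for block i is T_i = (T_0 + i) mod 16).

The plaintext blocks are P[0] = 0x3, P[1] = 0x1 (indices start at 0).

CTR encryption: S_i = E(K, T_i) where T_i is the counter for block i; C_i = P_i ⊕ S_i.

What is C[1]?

C[0]: T = 0xE, S = E(K, T) = 0x3; 0x3 ⊕ 0x3 = 0x0.
C[1]: T = 0xF, S = E(K, T) = 0x2; 0x1 ⊕ 0x2 = 0x3.

C[1] = 0x3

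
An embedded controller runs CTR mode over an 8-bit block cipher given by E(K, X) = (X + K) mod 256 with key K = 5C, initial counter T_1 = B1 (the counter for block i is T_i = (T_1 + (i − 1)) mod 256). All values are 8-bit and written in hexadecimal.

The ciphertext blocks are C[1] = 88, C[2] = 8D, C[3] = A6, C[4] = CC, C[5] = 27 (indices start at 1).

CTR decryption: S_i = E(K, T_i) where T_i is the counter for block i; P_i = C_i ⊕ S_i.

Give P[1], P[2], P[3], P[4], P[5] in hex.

P[1]: T = B1, S = E(K, T) = 0D; 88 ⊕ 0D = 85.
P[2]: T = B2, S = E(K, T) = 0E; 8D ⊕ 0E = 83.
P[3]: T = B3, S = E(K, T) = 0F; A6 ⊕ 0F = A9.
P[4]: T = B4, S = E(K, T) = 10; CC ⊕ 10 = DC.
P[5]: T = B5, S = E(K, T) = 11; 27 ⊕ 11 = 36.

P[1] = 85, P[2] = 83, P[3] = A9, P[4] = DC, P[5] = 36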